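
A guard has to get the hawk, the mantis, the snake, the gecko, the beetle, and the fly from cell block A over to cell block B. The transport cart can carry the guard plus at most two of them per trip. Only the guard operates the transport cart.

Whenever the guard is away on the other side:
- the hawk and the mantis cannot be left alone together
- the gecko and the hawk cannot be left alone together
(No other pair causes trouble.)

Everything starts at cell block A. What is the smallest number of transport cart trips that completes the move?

5

Counting alone: the guard can take at most 2 across per trip to cell block B, so moving all 6 needs at least 3 loaded trips out, with a return between consecutive ones — at least 5 crossings.
The plan below uses exactly 5 crossings, so it is optimal:
1. Guard goes to cell block B with the hawk and the snake.  [cell block A: the beetle, the fly, the gecko, the mantis | cell block B: the hawk, the snake]
2. Guard goes back to cell block A alone.  [cell block A: the beetle, the fly, the gecko, the mantis | cell block B: the hawk, the snake]
3. Guard goes to cell block B with the beetle and the fly.  [cell block A: the gecko, the mantis | cell block B: the beetle, the fly, the hawk, the snake]
4. Guard goes back to cell block A alone.  [cell block A: the gecko, the mantis | cell block B: the beetle, the fly, the hawk, the snake]
5. Guard goes to cell block B with the gecko and the mantis.  [cell block A: — | cell block B: the beetle, the fly, the gecko, the hawk, the mantis, the snake]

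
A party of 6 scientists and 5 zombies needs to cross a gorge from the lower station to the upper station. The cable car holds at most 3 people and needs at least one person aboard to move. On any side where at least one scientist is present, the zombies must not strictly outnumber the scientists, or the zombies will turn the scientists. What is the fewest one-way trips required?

9

Counting alone: each trip to the upper station takes at most 3 across and each return brings at least 1 back, so after t trips out (and t−1 returns) at most 3t − (t−1) of the 11 are across; that first reaches 11 at t = 5, so at least 9 crossings are needed.
The plan below uses exactly 9 crossings, so it is optimal:
1. 3 zombies → the upper station.  (the lower station: 6S 2Z; the upper station: 0S 3Z)
2. 1 zombie ← the lower station.  (the lower station: 6S 3Z; the upper station: 0S 2Z)
3. 3 scientists → the upper station.  (the lower station: 3S 3Z; the upper station: 3S 2Z)
4. 1 scientist ← the lower station.  (the lower station: 4S 3Z; the upper station: 2S 2Z)
5. 2 scientists and 1 zombie → the upper station.  (the lower station: 2S 2Z; the upper station: 4S 3Z)
6. 1 scientist ← the lower station.  (the lower station: 3S 2Z; the upper station: 3S 3Z)
7. 2 scientists and 1 zombie → the upper station.  (the lower station: 1S 1Z; the upper station: 5S 4Z)
8. 1 scientist ← the lower station.  (the lower station: 2S 1Z; the upper station: 4S 4Z)
9. 2 scientists and 1 zombie → the upper station.  (the lower station: 0S 0Z; the upper station: 6S 5Z)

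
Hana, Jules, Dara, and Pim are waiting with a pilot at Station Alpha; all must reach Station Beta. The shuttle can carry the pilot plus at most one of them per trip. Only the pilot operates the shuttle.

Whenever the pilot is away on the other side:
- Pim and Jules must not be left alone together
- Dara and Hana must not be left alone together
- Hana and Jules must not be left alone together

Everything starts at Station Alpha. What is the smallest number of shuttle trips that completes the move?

Whatever the first load, the items left behind include a forbidden pair without the pilot. No opening move is safe, so no plan exists.

impossible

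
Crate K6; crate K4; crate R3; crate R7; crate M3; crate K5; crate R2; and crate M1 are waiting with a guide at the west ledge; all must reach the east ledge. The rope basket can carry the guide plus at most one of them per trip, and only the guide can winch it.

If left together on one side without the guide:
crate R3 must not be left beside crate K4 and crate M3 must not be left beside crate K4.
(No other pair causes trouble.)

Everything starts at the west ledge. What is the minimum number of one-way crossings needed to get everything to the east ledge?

17

Counting alone: the guide can take at most 1 across per trip to the east ledge, so moving all 8 needs at least 8 loaded trips out, with a return between consecutive ones — at least 15 crossings.
The safety rule pushes this higher. Following every safe sequence of crossings, the most of the 8 that can be at the east ledge as the rope basket arrives there on crossing 15 is 7 — never all 8.
So no plan with fewer than 17 crossings exists, and this one achieves 17:
1. Guide goes to the east ledge with crate K4.
2. Guide goes back to the west ledge alone.
3. Guide goes to the east ledge with crate K6.
4. Guide goes back to the west ledge alone.
5. Guide goes to the east ledge with crate R3.
6. Guide goes back to the west ledge with crate K4.
7. Guide goes to the east ledge with crate M3.
8. Guide goes back to the west ledge alone.
9. Guide goes to the east ledge with crate R7.
10. Guide goes back to the west ledge alone.
11. Guide goes to the east ledge with crate K5.
12. Guide goes back to the west ledge alone.
13. Guide goes to the east ledge with crate R2.
14. Guide goes back to the west ledge alone.
15. Guide goes to the east ledge with crate M1.
16. Guide goes back to the west ledge alone.
17. Guide goes to the east ledge with crate K4.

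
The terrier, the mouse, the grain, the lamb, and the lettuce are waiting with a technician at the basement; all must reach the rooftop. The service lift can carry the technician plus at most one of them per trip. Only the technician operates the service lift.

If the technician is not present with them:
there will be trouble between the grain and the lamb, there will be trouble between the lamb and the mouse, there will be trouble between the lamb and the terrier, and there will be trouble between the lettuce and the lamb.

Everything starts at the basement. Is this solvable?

Following every safe sequence of crossings from the start, the most of the 5 that can be at the rooftop as the service lift arrives there on crossings 1, 3 is 1, 2 respectively; the best ever achieved is 2 of 5.
From crossing 5 on, no configuration arises that was not already reachable earlier: only 11 distinct safe configurations (who is on which side, and where the service lift is) can ever be reached, none of them has everyone across, and every continuation just revisits them. So no valid plan exists.

No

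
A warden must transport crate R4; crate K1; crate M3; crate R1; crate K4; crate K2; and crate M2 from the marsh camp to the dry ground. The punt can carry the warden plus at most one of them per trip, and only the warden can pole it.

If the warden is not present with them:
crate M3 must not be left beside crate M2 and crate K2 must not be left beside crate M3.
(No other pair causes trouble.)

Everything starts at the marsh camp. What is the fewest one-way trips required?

15

Counting alone: the warden can take at most 1 across per trip to the dry ground, so moving all 7 needs at least 7 loaded trips out, with a return between consecutive ones — at least 13 crossings.
The safety rule pushes this higher. Following every safe sequence of crossings, the most of the 7 that can be at the dry ground as the punt arrives there on crossing 13 is 6 — never all 7.
So no plan with fewer than 15 crossings exists, and this one achieves 15:
1. Warden goes to the dry ground with crate M3.
2. Warden goes back to the marsh camp alone.
3. Warden goes to the dry ground with crate R4.
4. Warden goes back to the marsh camp alone.
5. Warden goes to the dry ground with crate K1.
6. Warden goes back to the marsh camp alone.
7. Warden goes to the dry ground with crate R1.
8. Warden goes back to the marsh camp alone.
9. Warden goes to the dry ground with crate K4.
10. Warden goes back to the marsh camp alone.
11. Warden goes to the dry ground with crate K2.
12. Warden goes back to the marsh camp with crate M3.
13. Warden goes to the dry ground with crate M2.
14. Warden goes back to the marsh camp alone.
15. Warden goes to the dry ground with crate M3.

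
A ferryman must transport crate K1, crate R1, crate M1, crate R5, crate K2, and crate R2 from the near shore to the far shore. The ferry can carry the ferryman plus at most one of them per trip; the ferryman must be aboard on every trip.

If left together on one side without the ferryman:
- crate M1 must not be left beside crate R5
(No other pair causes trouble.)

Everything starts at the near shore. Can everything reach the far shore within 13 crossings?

Yes — this plan uses 11 crossings (≤ 13):
1. Ferryman goes to the far shore with crate M1.  [the near shore: crate K1, crate K2, crate R1, crate R2, crate R5 | the far shore: crate M1]
2. Ferryman goes back to the near shore alone.  [the near shore: crate K1, crate K2, crate R1, crate R2, crate R5 | the far shore: crate M1]
3. Ferryman goes to the far shore with crate K1.  [the near shore: crate K2, crate R1, crate R2, crate R5 | the far shore: crate K1, crate M1]
4. Ferryman goes back to the near shore alone.  [the near shore: crate K2, crate R1, crate R2, crate R5 | the far shore: crate K1, crate M1]
5. Ferryman goes to the far shore with crate R1.  [the near shore: crate K2, crate R2, crate R5 | the far shore: crate K1, crate M1, crate R1]
6. Ferryman goes back to the near shore alone.  [the near shore: crate K2, crate R2, crate R5 | the far shore: crate K1, crate M1, crate R1]
7. Ferryman goes to the far shore with crate K2.  [the near shore: crate R2, crate R5 | the far shore: crate K1, crate K2, crate M1, crate R1]
8. Ferryman goes back to the near shore alone.  [the near shore: crate R2, crate R5 | the far shore: crate K1, crate K2, crate M1, crate R1]
9. Ferryman goes to the far shore with crate R2.  [the near shore: crate R5 | the far shore: crate K1, crate K2, crate M1, crate R1, crate R2]
10. Ferryman goes back to the near shore alone.  [the near shore: crate R5 | the far shore: crate K1, crate K2, crate M1, crate R1, crate R2]
11. Ferryman goes to the far shore with crate R5.  [the near shore: — | the far shore: crate K1, crate K2, crate M1, crate R1, crate R2, crate R5]

Yes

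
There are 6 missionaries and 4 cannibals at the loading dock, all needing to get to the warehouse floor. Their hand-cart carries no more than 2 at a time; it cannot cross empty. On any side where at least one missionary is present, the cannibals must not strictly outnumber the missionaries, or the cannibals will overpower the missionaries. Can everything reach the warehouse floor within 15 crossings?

No

Counting alone: each trip to the warehouse floor takes at most 2 across and each return brings at least 1 back, so after t trips out (and t−1 returns) at most 2t − (t−1) of the 10 are across; that first reaches 10 at t = 9, so at least 17 crossings are needed.
Since 15 < 17, 15 crossings cannot be enough. (The shortest complete plan in fact takes 17:)
1. 2 cannibals → the warehouse floor.  (the loading dock: 6M 2C; the warehouse floor: 0M 2C)
2. 1 cannibal ← the loading dock.  (the loading dock: 6M 3C; the warehouse floor: 0M 1C)
3. 2 cannibals → the warehouse floor.  (the loading dock: 6M 1C; the warehouse floor: 0M 3C)
4. 1 cannibal ← the loading dock.  (the loading dock: 6M 2C; the warehouse floor: 0M 2C)
5. 2 missionaries → the warehouse floor.  (the loading dock: 4M 2C; the warehouse floor: 2M 2C)
6. 1 cannibal ← the loading dock.  (the loading dock: 4M 3C; the warehouse floor: 2M 1C)
7. 1 missionary and 1 cannibal → the warehouse floor.  (the loading dock: 3M 2C; the warehouse floor: 3M 2C)
8. 1 cannibal ← the loading dock.  (the loading dock: 3M 3C; the warehouse floor: 3M 1C)
9. 2 cannibals → the warehouse floor.  (the loading dock: 3M 1C; the warehouse floor: 3M 3C)
10. 1 cannibal ← the loading dock.  (the loading dock: 3M 2C; the warehouse floor: 3M 2C)
11. 1 missionary and 1 cannibal → the warehouse floor.  (the loading dock: 2M 1C; the warehouse floor: 4M 3C)
12. 1 cannibal ← the loading dock.  (the loading dock: 2M 2C; the warehouse floor: 4M 2C)
13. 2 cannibals → the warehouse floor.  (the loading dock: 2M 0C; the warehouse floor: 4M 4C)
14. 1 cannibal ← the loading dock.  (the loading dock: 2M 1C; the warehouse floor: 4M 3C)
15. 1 missionary and 1 cannibal → the warehouse floor.  (the loading dock: 1M 0C; the warehouse floor: 5M 4C)
16. 1 cannibal ← the loading dock.  (the loading dock: 1M 1C; the warehouse floor: 5M 3C)
17. 1 missionary and 1 cannibal → the warehouse floor.  (the loading dock: 0M 0C; the warehouse floor: 6M 4C)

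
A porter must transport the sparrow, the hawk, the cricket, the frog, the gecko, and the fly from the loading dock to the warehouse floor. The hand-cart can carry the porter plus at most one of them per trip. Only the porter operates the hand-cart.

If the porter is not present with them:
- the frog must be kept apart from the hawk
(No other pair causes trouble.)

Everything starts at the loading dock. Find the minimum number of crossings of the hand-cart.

11

Counting alone: the porter can take at most 1 across per trip to the warehouse floor, so moving all 6 needs at least 6 loaded trips out, with a return between consecutive ones — at least 11 crossings.
The plan below uses exactly 11 crossings, so it is optimal:
1. Porter goes to the warehouse floor with the hawk.
2. Porter goes back to the loading dock alone.
3. Porter goes to the warehouse floor with the sparrow.
4. Porter goes back to the loading dock alone.
5. Porter goes to the warehouse floor with the cricket.
6. Porter goes back to the loading dock alone.
7. Porter goes to the warehouse floor with the gecko.
8. Porter goes back to the loading dock alone.
9. Porter goes to the warehouse floor with the fly.
10. Porter goes back to the loading dock alone.
11. Porter goes to the warehouse floor with the frog.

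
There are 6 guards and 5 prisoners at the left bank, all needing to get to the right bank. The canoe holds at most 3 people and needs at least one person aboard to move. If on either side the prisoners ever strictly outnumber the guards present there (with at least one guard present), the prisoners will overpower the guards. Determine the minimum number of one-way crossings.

Counting alone: each trip to the right bank takes at most 3 across and each return brings at least 1 back, so after t trips out (and t−1 returns) at most 3t − (t−1) of the 11 are across; that first reaches 11 at t = 5, so at least 9 crossings are needed.
The plan below uses exactly 9 crossings, so it is optimal:
1. 3 prisoners → the right bank.  (the left bank: 6G 2P; the right bank: 0G 3P)
2. 1 prisoner ← the left bank.  (the left bank: 6G 3P; the right bank: 0G 2P)
3. 3 guards → the right bank.  (the left bank: 3G 3P; the right bank: 3G 2P)
4. 1 guard ← the left bank.  (the left bank: 4G 3P; the right bank: 2G 2P)
5. 2 guards and 1 prisoner → the right bank.  (the left bank: 2G 2P; the right bank: 4G 3P)
6. 1 guard ← the left bank.  (the left bank: 3G 2P; the right bank: 3G 3P)
7. 2 guards and 1 prisoner → the right bank.  (the left bank: 1G 1P; the right bank: 5G 4P)
8. 1 guard ← the left bank.  (the left bank: 2G 1P; the right bank: 4G 4P)
9. 2 guards and 1 prisoner → the right bank.  (the left bank: 0G 0P; the right bank: 6G 5P)

9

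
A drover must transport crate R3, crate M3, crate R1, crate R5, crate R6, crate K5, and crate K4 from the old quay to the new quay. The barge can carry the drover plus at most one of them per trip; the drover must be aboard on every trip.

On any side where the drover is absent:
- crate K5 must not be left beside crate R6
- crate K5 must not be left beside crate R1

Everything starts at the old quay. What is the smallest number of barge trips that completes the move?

Counting alone: the drover can take at most 1 across per trip to the new quay, so moving all 7 needs at least 7 loaded trips out, with a return between consecutive ones — at least 13 crossings.
The safety rule pushes this higher. Following every safe sequence of crossings, the most of the 7 that can be at the new quay as the barge arrives there on crossing 13 is 6 — never all 7.
So no plan with fewer than 15 crossings exists, and this one achieves 15:
1. Drover goes to the new quay with crate K5.  [the old quay: crate K4, crate M3, crate R1, crate R3, crate R5, crate R6 | the new quay: crate K5]
2. Drover goes back to the old quay alone.  [the old quay: crate K4, crate M3, crate R1, crate R3, crate R5, crate R6 | the new quay: crate K5]
3. Drover goes to the new quay with crate R3.  [the old quay: crate K4, crate M3, crate R1, crate R5, crate R6 | the new quay: crate K5, crate R3]
4. Drover goes back to the old quay alone.  [the old quay: crate K4, crate M3, crate R1, crate R5, crate R6 | the new quay: crate K5, crate R3]
5. Drover goes to the new quay with crate M3.  [the old quay: crate K4, crate R1, crate R5, crate R6 | the new quay: crate K5, crate M3, crate R3]
6. Drover goes back to the old quay alone.  [the old quay: crate K4, crate R1, crate R5, crate R6 | the new quay: crate K5, crate M3, crate R3]
7. Drover goes to the new quay with crate R1.  [the old quay: crate K4, crate R5, crate R6 | the new quay: crate K5, crate M3, crate R1, crate R3]
8. Drover goes back to the old quay with crate K5.  [the old quay: crate K4, crate K5, crate R5, crate R6 | the new quay: crate M3, crate R1, crate R3]
9. Drover goes to the new quay with crate R6.  [the old quay: crate K4, crate K5, crate R5 | the new quay: crate M3, crate R1, crate R3, crate R6]
10. Drover goes back to the old quay alone.  [the old quay: crate K4, crate K5, crate R5 | the new quay: crate M3, crate R1, crate R3, crate R6]
11. Drover goes to the new quay with crate R5.  [the old quay: crate K4, crate K5 | the new quay: crate M3, crate R1, crate R3, crate R5, crate R6]
12. Drover goes back to the old quay alone.  [the old quay: crate K4, crate K5 | the new quay: crate M3, crate R1, crate R3, crate R5, crate R6]
13. Drover goes to the new quay with crate K4.  [the old quay: crate K5 | the new quay: crate K4, crate M3, crate R1, crate R3, crate R5, crate R6]
14. Drover goes back to the old quay alone.  [the old quay: crate K5 | the new quay: crate K4, crate M3, crate R1, crate R3, crate R5, crate R6]
15. Drover goes to the new quay with crate K5.  [the old quay: — | the new quay: crate K4, crate K5, crate M3, crate R1, crate R3, crate R5, crate R6]

15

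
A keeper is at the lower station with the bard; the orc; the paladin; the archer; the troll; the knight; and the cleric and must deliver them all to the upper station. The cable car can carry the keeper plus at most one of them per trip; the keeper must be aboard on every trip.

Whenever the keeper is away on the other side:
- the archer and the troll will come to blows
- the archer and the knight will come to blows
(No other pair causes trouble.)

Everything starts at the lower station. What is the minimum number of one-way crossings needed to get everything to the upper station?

15

Counting alone: the keeper can take at most 1 across per trip to the upper station, so moving all 7 needs at least 7 loaded trips out, with a return between consecutive ones — at least 13 crossings.
The safety rule pushes this higher. Following every safe sequence of crossings, the most of the 7 that can be at the upper station as the cable car arrives there on crossing 13 is 6 — never all 7.
So no plan with fewer than 15 crossings exists, and this one achieves 15:
1. Keeper goes to the upper station with the archer.  [the lower station: the bard, the cleric, the knight, the orc, the paladin, the troll | the upper station: the archer]
2. Keeper goes back to the lower station alone.  [the lower station: the bard, the cleric, the knight, the orc, the paladin, the troll | the upper station: the archer]
3. Keeper goes to the upper station with the bard.  [the lower station: the cleric, the knight, the orc, the paladin, the troll | the upper station: the archer, the bard]
4. Keeper goes back to the lower station alone.  [the lower station: the cleric, the knight, the orc, the paladin, the troll | the upper station: the archer, the bard]
5. Keeper goes to the upper station with the orc.  [the lower station: the cleric, the knight, the paladin, the troll | the upper station: the archer, the bard, the orc]
6. Keeper goes back to the lower station alone.  [the lower station: the cleric, the knight, the paladin, the troll | the upper station: the archer, the bard, the orc]
7. Keeper goes to the upper station with the paladin.  [the lower station: the cleric, the knight, the troll | the upper station: the archer, the bard, the orc, the paladin]
8. Keeper goes back to the lower station alone.  [the lower station: the cleric, the knight, the troll | the upper station: the archer, the bard, the orc, the paladin]
9. Keeper goes to the upper station with the troll.  [the lower station: the cleric, the knight | the upper station: the archer, the bard, the orc, the paladin, the troll]
10. Keeper goes back to the lower station with the archer.  [the lower station: the archer, the cleric, the knight | the upper station: the bard, the orc, the paladin, the troll]
11. Keeper goes to the upper station with the knight.  [the lower station: the archer, the cleric | the upper station: the bard, the knight, the orc, the paladin, the troll]
12. Keeper goes back to the lower station alone.  [the lower station: the archer, the cleric | the upper station: the bard, the knight, the orc, the paladin, the troll]
13. Keeper goes to the upper station with the cleric.  [the lower station: the archer | the upper station: the bard, the cleric, the knight, the orc, the paladin, the troll]
14. Keeper goes back to the lower station alone.  [the lower station: the archer | the upper station: the bard, the cleric, the knight, the orc, the paladin, the troll]
15. Keeper goes to the upper station with the archer.  [the lower station: — | the upper station: the archer, the bard, the cleric, the knight, the orc, the paladin, the troll]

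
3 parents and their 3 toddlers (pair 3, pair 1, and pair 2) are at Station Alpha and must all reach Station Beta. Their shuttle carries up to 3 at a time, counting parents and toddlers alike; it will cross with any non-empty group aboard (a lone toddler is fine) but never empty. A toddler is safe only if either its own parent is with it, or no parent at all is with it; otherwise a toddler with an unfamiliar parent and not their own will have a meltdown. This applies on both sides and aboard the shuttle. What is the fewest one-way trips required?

5

Counting alone: each trip to Station Beta takes at most 3 across and each return brings at least 1 back, so after t trips out (and t−1 returns) at most 3t − (t−1) of the 6 are across; that first reaches 6 at t = 3, so at least 5 crossings are needed.
The plan below uses exactly 5 crossings, so it is optimal:
1. parent 3 and toddler 3 cross → Station Beta.
2. parent 3 crosses ← Station Alpha.
3. parent 1, parent 2, and parent 3 cross → Station Beta.
4. toddler 3 crosses ← Station Alpha.
5. toddler 1, toddler 2, and toddler 3 cross → Station Beta.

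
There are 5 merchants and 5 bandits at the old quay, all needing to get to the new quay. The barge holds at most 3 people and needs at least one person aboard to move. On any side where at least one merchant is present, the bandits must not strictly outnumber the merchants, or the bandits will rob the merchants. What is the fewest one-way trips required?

Counting alone: each trip to the new quay takes at most 3 across and each return brings at least 1 back, so after t trips out (and t−1 returns) at most 3t − (t−1) of the 10 are across; that first reaches 10 at t = 5, so at least 9 crossings are needed.
The safety rule pushes this higher. Following every safe sequence of crossings, the most of the 10 that can be at the new quay as the barge arrives there on crossing 9 is 9 — never all 10.
So no plan with fewer than 11 crossings exists, and this one achieves 11:
1. 2 bandits → the new quay.  (the old quay: 5M 3B; the new quay: 0M 2B)
2. 1 bandit ← the old quay.  (the old quay: 5M 4B; the new quay: 0M 1B)
3. 3 bandits → the new quay.  (the old quay: 5M 1B; the new quay: 0M 4B)
4. 1 bandit ← the old quay.  (the old quay: 5M 2B; the new quay: 0M 3B)
5. 3 merchants → the new quay.  (the old quay: 2M 2B; the new quay: 3M 3B)
6. 1 merchant and 1 bandit ← the old quay.  (the old quay: 3M 3B; the new quay: 2M 2B)
7. 3 merchants → the new quay.  (the old quay: 0M 3B; the new quay: 5M 2B)
8. 1 bandit ← the old quay.  (the old quay: 0M 4B; the new quay: 5M 1B)
9. 2 bandits → the new quay.  (the old quay: 0M 2B; the new quay: 5M 3B)
10. 1 bandit ← the old quay.  (the old quay: 0M 3B; the new quay: 5M 2B)
11. 3 bandits → the new quay.  (the old quay: 0M 0B; the new quay: 5M 5B)

11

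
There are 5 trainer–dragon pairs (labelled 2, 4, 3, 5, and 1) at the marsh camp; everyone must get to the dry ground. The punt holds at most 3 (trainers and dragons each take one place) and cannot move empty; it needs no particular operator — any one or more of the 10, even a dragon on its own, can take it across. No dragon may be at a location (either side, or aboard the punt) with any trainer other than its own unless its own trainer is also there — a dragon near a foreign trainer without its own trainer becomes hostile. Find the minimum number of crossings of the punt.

11

Counting alone: each trip to the dry ground takes at most 3 across and each return brings at least 1 back, so after t trips out (and t−1 returns) at most 3t − (t−1) of the 10 are across; that first reaches 10 at t = 5, so at least 9 crossings are needed.
The safety rule pushes this higher. Following every safe sequence of crossings, the most of the 10 that can be at the dry ground as the punt arrives there on crossing 9 is 9 — never all 10.
So no plan with fewer than 11 crossings exists, and this one achieves 11:
1. dragon 2 and trainer 2 cross → the dry ground.
2. trainer 2 crosses ← the marsh camp.
3. dragon 3, dragon 4, and dragon 5 cross → the dry ground.
4. dragon 2 crosses ← the marsh camp.
5. trainer 3, trainer 4, and trainer 5 cross → the dry ground.
6. dragon 4 and trainer 4 cross ← the marsh camp.
7. trainer 1, trainer 2, and trainer 4 cross → the dry ground.
8. dragon 3 crosses ← the marsh camp.
9. dragon 2 and dragon 4 cross → the dry ground.
10. dragon 2 crosses ← the marsh camp.
11. dragon 1, dragon 2, and dragon 3 cross → the dry ground.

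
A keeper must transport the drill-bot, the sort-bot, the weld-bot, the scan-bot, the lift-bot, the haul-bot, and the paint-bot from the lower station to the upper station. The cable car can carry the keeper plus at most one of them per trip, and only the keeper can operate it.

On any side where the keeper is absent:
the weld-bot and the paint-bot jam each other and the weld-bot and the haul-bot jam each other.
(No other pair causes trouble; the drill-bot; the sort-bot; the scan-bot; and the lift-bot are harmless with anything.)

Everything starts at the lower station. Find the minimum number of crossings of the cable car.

Counting alone: the keeper can take at most 1 across per trip to the upper station, so moving all 7 needs at least 7 loaded trips out, with a return between consecutive ones — at least 13 crossings.
The safety rule pushes this higher. Following every safe sequence of crossings, the most of the 7 that can be at the upper station as the cable car arrives there on crossing 13 is 6 — never all 7.
So no plan with fewer than 15 crossings exists, and this one achieves 15:
1. Keeper goes to the upper station with the weld-bot.
2. Keeper goes back to the lower station alone.
3. Keeper goes to the upper station with the drill-bot.
4. Keeper goes back to the lower station alone.
5. Keeper goes to the upper station with the sort-bot.
6. Keeper goes back to the lower station alone.
7. Keeper goes to the upper station with the scan-bot.
8. Keeper goes back to the lower station alone.
9. Keeper goes to the upper station with the lift-bot.
10. Keeper goes back to the lower station alone.
11. Keeper goes to the upper station with the haul-bot.
12. Keeper goes back to the lower station with the weld-bot.
13. Keeper goes to the upper station with the paint-bot.
14. Keeper goes back to the lower station alone.
15. Keeper goes to the upper station with the weld-bot.

15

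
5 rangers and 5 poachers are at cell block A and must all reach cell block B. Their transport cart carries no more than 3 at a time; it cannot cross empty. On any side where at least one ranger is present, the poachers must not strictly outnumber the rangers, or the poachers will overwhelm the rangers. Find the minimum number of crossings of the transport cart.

11

Counting alone: each trip to cell block B takes at most 3 across and each return brings at least 1 back, so after t trips out (and t−1 returns) at most 3t − (t−1) of the 10 are across; that first reaches 10 at t = 5, so at least 9 crossings are needed.
The safety rule pushes this higher. Following every safe sequence of crossings, the most of the 10 that can be at cell block B as the transport cart arrives there on crossing 9 is 9 — never all 10.
So no plan with fewer than 11 crossings exists, and this one achieves 11:
1. 2 poachers → cell block B.  (cell block A: 5R 3P; cell block B: 0R 2P)
2. 1 poacher ← cell block A.  (cell block A: 5R 4P; cell block B: 0R 1P)
3. 3 poachers → cell block B.  (cell block A: 5R 1P; cell block B: 0R 4P)
4. 1 poacher ← cell block A.  (cell block A: 5R 2P; cell block B: 0R 3P)
5. 3 rangers → cell block B.  (cell block A: 2R 2P; cell block B: 3R 3P)
6. 1 ranger and 1 poacher ← cell block A.  (cell block A: 3R 3P; cell block B: 2R 2P)
7. 3 rangers → cell block B.  (cell block A: 0R 3P; cell block B: 5R 2P)
8. 1 poacher ← cell block A.  (cell block A: 0R 4P; cell block B: 5R 1P)
9. 2 poachers → cell block B.  (cell block A: 0R 2P; cell block B: 5R 3P)
10. 1 poacher ← cell block A.  (cell block A: 0R 3P; cell block B: 5R 2P)
11. 3 poachers → cell block B.  (cell block A: 0R 0P; cell block B: 5R 5P)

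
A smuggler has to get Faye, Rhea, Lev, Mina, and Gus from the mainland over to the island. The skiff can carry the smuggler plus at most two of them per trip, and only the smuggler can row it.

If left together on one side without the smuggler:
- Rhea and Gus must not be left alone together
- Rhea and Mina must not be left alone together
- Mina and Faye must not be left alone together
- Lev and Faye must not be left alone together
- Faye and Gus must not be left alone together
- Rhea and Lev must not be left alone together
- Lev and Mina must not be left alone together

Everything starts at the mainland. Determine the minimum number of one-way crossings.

Whatever the first load, the items left behind include a forbidden pair without the smuggler. No opening move is safe, so no plan exists.

impossible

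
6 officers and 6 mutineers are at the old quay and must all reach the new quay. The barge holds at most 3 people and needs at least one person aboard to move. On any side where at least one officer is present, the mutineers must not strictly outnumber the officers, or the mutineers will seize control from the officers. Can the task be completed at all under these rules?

Following every safe sequence of crossings from the start, the most of the 12 that can be at the new quay as the barge arrives there on crossings 1, 3, 5 is 3, 5, 6 respectively; the best ever achieved is 6 of 12.
From crossing 7 on, no configuration arises that was not already reachable earlier: only 17 distinct safe configurations (who is on which side, and where the barge is) can ever be reached, none of them has everyone across, and every continuation just revisits them. They are: 0 officers + 0 mutineers across (barge back at the start); 0 officers + 1 mutineer across (barge there); 0 officers + 1 mutineer across (barge back at the start); 0 officers + 2 mutineers across (barge there); 0 officers + 2 mutineers across (barge back at the start); 0 officers + 3 mutineers across (barge there); 0 officers + 3 mutineers across (barge back at the start); 0 officers + 4 mutineers across (barge there); 0 officers + 4 mutineers across (barge back at the start); 0 officers + 5 mutineers across (barge there); 0 officers + 5 mutineers across (barge back at the start); 0 officers + 6 mutineers across (barge there); 1 officer + 1 mutineer across (barge there); 1 officer + 1 mutineer across (barge back at the start); 2 officers + 2 mutineers across (barge there); 2 officers + 2 mutineers across (barge back at the start); 3 officers + 3 mutineers across (barge there). So no valid plan exists.

No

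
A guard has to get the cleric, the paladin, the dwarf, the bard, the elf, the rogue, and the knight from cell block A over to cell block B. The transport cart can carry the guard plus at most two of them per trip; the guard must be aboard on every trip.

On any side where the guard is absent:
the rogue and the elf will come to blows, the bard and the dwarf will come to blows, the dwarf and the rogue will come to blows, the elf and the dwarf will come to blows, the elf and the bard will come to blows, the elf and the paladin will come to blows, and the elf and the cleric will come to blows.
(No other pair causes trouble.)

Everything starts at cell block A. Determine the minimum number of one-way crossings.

Counting alone: the guard can take at most 2 across per trip to cell block B, so moving all 7 needs at least 4 loaded trips out, with a return between consecutive ones — at least 7 crossings.
The safety rule pushes this higher. Following every safe sequence of crossings, the most of the 7 that can be at cell block B as the transport cart arrives there on crossings 7, 9 is 5, 6 respectively — never all 7.
So no plan with fewer than 11 crossings exists, and this one achieves 11:
1. Guard goes to cell block B with the dwarf and the elf.  [cell block A: the bard, the cleric, the knight, the paladin, the rogue | cell block B: the dwarf, the elf]
2. Guard goes back to cell block A with the dwarf.  [cell block A: the bard, the cleric, the dwarf, the knight, the paladin, the rogue | cell block B: the elf]
3. Guard goes to cell block B with the cleric and the dwarf.  [cell block A: the bard, the knight, the paladin, the rogue | cell block B: the cleric, the dwarf, the elf]
4. Guard goes back to cell block A with the elf.  [cell block A: the bard, the elf, the knight, the paladin, the rogue | cell block B: the cleric, the dwarf]
5. Guard goes to cell block B with the elf and the paladin.  [cell block A: the bard, the knight, the rogue | cell block B: the cleric, the dwarf, the elf, the paladin]
6. Guard goes back to cell block A with the elf.  [cell block A: the bard, the elf, the knight, the rogue | cell block B: the cleric, the dwarf, the paladin]
7. Guard goes to cell block B with the bard and the rogue.  [cell block A: the elf, the knight | cell block B: the bard, the cleric, the dwarf, the paladin, the rogue]
8. Guard goes back to cell block A with the dwarf.  [cell block A: the dwarf, the elf, the knight | cell block B: the bard, the cleric, the paladin, the rogue]
9. Guard goes to cell block B with the dwarf and the knight.  [cell block A: the elf | cell block B: the bard, the cleric, the dwarf, the knight, the paladin, the rogue]
10. Guard goes back to cell block A with the dwarf.  [cell block A: the dwarf, the elf | cell block B: the bard, the cleric, the knight, the paladin, the rogue]
11. Guard goes to cell block B with the dwarf and the elf.  [cell block A: — | cell block B: the bard, the cleric, the dwarf, the elf, the knight, the paladin, the rogue]

11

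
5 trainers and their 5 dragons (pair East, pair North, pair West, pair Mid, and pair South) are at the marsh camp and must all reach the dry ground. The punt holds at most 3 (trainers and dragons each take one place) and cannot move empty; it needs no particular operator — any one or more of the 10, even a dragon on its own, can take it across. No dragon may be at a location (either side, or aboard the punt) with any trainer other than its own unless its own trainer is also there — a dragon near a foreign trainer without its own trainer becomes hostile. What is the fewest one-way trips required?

11

Counting alone: each trip to the dry ground takes at most 3 across and each return brings at least 1 back, so after t trips out (and t−1 returns) at most 3t − (t−1) of the 10 are across; that first reaches 10 at t = 5, so at least 9 crossings are needed.
The safety rule pushes this higher. Following every safe sequence of crossings, the most of the 10 that can be at the dry ground as the punt arrives there on crossing 9 is 9 — never all 10.
So no plan with fewer than 11 crossings exists, and this one achieves 11:
1. dragon East and trainer East cross → the dry ground.
2. trainer East crosses ← the marsh camp.
3. dragon Mid, dragon North, and dragon West cross → the dry ground.
4. dragon East crosses ← the marsh camp.
5. trainer Mid, trainer North, and trainer West cross → the dry ground.
6. dragon North and trainer North cross ← the marsh camp.
7. trainer East, trainer North, and trainer South cross → the dry ground.
8. dragon West crosses ← the marsh camp.
9. dragon East and dragon North cross → the dry ground.
10. dragon East crosses ← the marsh camp.
11. dragon East, dragon South, and dragon West cross → the dry ground.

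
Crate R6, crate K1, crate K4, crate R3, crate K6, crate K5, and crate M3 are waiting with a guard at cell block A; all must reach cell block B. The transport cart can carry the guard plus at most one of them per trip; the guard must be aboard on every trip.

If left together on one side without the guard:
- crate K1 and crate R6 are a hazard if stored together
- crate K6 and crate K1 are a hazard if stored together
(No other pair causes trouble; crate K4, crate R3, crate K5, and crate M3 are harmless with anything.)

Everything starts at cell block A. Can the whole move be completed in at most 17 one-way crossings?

Yes

Yes — this plan uses 15 crossings (≤ 17):
1. Guard goes to cell block B with crate K1.  [cell block A: crate K4, crate K5, crate K6, crate M3, crate R3, crate R6 | cell block B: crate K1]
2. Guard goes back to cell block A alone.  [cell block A: crate K4, crate K5, crate K6, crate M3, crate R3, crate R6 | cell block B: crate K1]
3. Guard goes to cell block B with crate R6.  [cell block A: crate K4, crate K5, crate K6, crate M3, crate R3 | cell block B: crate K1, crate R6]
4. Guard goes back to cell block A with crate K1.  [cell block A: crate K1, crate K4, crate K5, crate K6, crate M3, crate R3 | cell block B: crate R6]
5. Guard goes to cell block B with crate K6.  [cell block A: crate K1, crate K4, crate K5, crate M3, crate R3 | cell block B: crate K6, crate R6]
6. Guard goes back to cell block A alone.  [cell block A: crate K1, crate K4, crate K5, crate M3, crate R3 | cell block B: crate K6, crate R6]
7. Guard goes to cell block B with crate K4.  [cell block A: crate K1, crate K5, crate M3, crate R3 | cell block B: crate K4, crate K6, crate R6]
8. Guard goes back to cell block A alone.  [cell block A: crate K1, crate K5, crate M3, crate R3 | cell block B: crate K4, crate K6, crate R6]
9. Guard goes to cell block B with crate R3.  [cell block A: crate K1, crate K5, crate M3 | cell block B: crate K4, crate K6, crate R3, crate R6]
10. Guard goes back to cell block A alone.  [cell block A: crate K1, crate K5, crate M3 | cell block B: crate K4, crate K6, crate R3, crate R6]
11. Guard goes to cell block B with crate K5.  [cell block A: crate K1, crate M3 | cell block B: crate K4, crate K5, crate K6, crate R3, crate R6]
12. Guard goes back to cell block A alone.  [cell block A: crate K1, crate M3 | cell block B: crate K4, crate K5, crate K6, crate R3, crate R6]
13. Guard goes to cell block B with crate M3.  [cell block A: crate K1 | cell block B: crate K4, crate K5, crate K6, crate M3, crate R3, crate R6]
14. Guard goes back to cell block A alone.  [cell block A: crate K1 | cell block B: crate K4, crate K5, crate K6, crate M3, crate R3, crate R6]
15. Guard goes to cell block B with crate K1.  [cell block A: — | cell block B: crate K1, crate K4, crate K5, crate K6, crate M3, crate R3, crate R6]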